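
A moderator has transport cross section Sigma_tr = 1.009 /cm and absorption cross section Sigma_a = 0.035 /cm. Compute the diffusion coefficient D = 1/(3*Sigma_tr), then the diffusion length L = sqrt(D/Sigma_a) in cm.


D = 1 / (3 * Sigma_tr) = 1 / (3 * 1.009) = 0.3303601 cm
L = sqrt(D / Sigma_a)
L = sqrt(0.3303601 / 0.035)
L = 3.0723 cm

3.0723


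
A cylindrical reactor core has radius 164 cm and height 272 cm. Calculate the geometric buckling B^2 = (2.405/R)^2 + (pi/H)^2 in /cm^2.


B^2 = (2.405/R)^2 + (pi/H)^2
B^2 = (2.405/164)^2 + (pi/272)^2
B^2 = 3.4845e-04 /cm^2

3.4845e-04


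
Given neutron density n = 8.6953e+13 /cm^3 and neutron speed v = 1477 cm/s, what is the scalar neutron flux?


phi = n * v
phi = 8.6953e+13 * 1477
phi = 1.2843e+17 /cm^2/s

1.2843e+17


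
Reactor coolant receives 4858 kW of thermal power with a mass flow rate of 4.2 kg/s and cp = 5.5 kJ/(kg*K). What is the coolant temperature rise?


dT = Q / (m_dot * cp)
dT = 4858 / (4.2 * 5.5)
dT = 210.30 C

210.30


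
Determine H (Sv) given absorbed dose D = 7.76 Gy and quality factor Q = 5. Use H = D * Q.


H = D * Q
H = 7.76 * 5
H = 38.800 Sv

38.800


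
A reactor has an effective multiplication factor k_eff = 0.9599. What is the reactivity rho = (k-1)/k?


rho = (k_eff - 1) / k_eff
rho = (0.9599 - 1) / 0.9599
rho = -0.041775

-0.041775


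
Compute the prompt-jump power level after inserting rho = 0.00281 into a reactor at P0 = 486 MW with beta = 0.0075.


P1/P0 = beta / (beta - rho)
P1/P0 = 0.0075 / (0.0075 - 0.00281) = 1.599147
P1 = 486 * 1.599147 = 777.19 MW

777.19


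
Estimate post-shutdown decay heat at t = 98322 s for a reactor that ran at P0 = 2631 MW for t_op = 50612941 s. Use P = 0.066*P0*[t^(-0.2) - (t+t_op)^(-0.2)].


P/P0 = 0.066 * [t^(-0.2) - (t + t_op)^(-0.2)]
P/P0 = 0.066 * [98322^(-0.2) - (98322 + 50612941)^(-0.2)]
P/P0 = 0.066 * [0.1003390 - 0.02877260] = 0.004723382
P = 2631 * 0.004723382 = 12.427 MW

12.427


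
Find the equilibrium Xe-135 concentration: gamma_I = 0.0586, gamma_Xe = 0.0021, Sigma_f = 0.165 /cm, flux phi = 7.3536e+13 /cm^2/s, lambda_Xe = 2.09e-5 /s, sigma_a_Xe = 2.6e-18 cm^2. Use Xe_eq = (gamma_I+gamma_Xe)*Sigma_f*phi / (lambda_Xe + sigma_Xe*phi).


Xe_eq = (gamma_I + gamma_Xe) * Sigma_f * phi / (lambda_Xe + sigma_Xe * phi)
Numerator = (0.0586 + 0.0021) * 0.165 * 7.3536e+13 = 7.364998e+11
Denominator = 2.09e-5 + 2.6e-18 * 7.3536e+13 = 2.120936e-04
Xe_eq = 7.364998e+11 / 2.120936e-04 = 3.4725e+15 /cm^3

3.4725e+15


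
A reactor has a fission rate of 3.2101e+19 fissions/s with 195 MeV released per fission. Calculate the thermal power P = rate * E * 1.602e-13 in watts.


P = fission_rate * E_MeV * 1.602e-13
P = 3.2101e+19 * 195 * 1.602e-13
P = 1.0028e+09 W

1.0028e+09


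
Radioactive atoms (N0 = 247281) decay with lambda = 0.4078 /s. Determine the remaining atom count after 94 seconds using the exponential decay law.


N = N0 * exp(-lambda * t)
N = 247281 * exp(-0.4078 * 94)
N = 5.5628e-12

5.5628e-12


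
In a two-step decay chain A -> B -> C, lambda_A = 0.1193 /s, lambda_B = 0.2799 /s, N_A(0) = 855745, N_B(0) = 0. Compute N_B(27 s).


N_B(t) = lambda_A * N_A0 / (lambda_B - lambda_A) * [exp(-lambda_A*t) - exp(-lambda_B*t)]
exp(-0.1193*27) = 0.03991113; exp(-0.2799*27) = 5.222835e-04
N_B = 0.1193 * 855745 / (0.2799 - 0.1193) * (0.03991113 - 5.222835e-04)
N_B = 25039

25039


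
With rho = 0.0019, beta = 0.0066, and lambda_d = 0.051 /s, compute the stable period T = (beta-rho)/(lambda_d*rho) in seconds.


T = (beta - rho) / (lambda_d * rho)
T = (0.0066 - 0.0019) / (0.051 * 0.0019)
T = 48.504 s

48.504


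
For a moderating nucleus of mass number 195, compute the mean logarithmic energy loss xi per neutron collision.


xi = 1 + (A-1)^2/(2A) * ln((A-1)/(A+1))
xi = 1 + (195-1)^2/(2*195) * ln((195-1)/(195 +1))
xi = 0.010221

0.010221


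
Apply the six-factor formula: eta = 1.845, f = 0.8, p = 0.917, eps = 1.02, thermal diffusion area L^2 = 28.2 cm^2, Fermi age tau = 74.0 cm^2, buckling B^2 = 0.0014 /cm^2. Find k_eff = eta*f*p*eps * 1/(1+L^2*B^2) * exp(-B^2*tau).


k_inf = eta*f*p*eps = 1.845*0.8*0.917*1.02 = 1.380562
P_TNL = 1/(1 + L^2*B^2) = 1/(1 + 28.2*0.0014) = 0.9620195
P_FNL = exp(-B^2*tau) = exp(-0.0014*74.0) = 0.9015859
k_eff = k_inf * P_TNL * P_FNL = 1.380562 * 0.9620195 * 0.9015859
k_eff = 1.1974

1.1974


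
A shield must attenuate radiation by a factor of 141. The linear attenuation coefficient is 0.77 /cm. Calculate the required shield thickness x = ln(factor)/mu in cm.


x = ln(factor) / mu
x = ln(141) / 0.77
x = 6.4270 cm

6.4270


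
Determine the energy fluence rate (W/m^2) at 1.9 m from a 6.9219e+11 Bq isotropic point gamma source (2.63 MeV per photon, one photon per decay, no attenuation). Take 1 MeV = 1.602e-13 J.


psi = A * E * 1.602e-13 / (4*pi*r^2)
psi = 6.9219e+11 * 2.63 * 1.602e-13 / (4*pi*1.9^2)
psi = 0.0064287 W/m^2

0.0064287


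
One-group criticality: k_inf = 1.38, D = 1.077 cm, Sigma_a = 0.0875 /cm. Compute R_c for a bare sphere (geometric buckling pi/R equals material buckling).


L^2 = D / Sigma_a = 1.077 / 0.0875 = 12.30857 cm^2
B_m^2 = (k_inf - 1) / L^2 = (1.38 - 1) / 12.30857 = 0.03087280 /cm^2
For a bare sphere: B_g = pi/R, so R_c = pi / sqrt(B_m^2)
R_c = pi / sqrt(0.03087280) = 17.880 cm

17.880


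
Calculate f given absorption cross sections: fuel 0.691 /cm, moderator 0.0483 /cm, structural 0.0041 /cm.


f = Sigma_a_fuel / (Sigma_a_fuel + Sigma_a_mod + Sigma_a_other)
f = 0.691 / (0.691 + 0.0483 + 0.0041)
f = 0.92951

0.92951


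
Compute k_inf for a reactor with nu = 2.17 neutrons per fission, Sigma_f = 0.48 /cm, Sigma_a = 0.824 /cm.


k_inf = nu * Sigma_f / Sigma_a
k_inf = 2.17 * 0.48 / 0.824
k_inf = 1.2641

1.2641


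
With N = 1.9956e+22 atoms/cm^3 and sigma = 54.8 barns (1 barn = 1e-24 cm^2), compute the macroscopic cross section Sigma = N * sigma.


Sigma = N * sigma_barns * 1e-24
Sigma = 1.9956e+22 * 54.8 * 1e-24
Sigma = 1.0936 /cm

1.0936


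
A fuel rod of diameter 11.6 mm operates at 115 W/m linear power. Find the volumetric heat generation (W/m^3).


r = D / 2 / 1000 = 11.6 / 2 / 1000 = 0.0058 m
q''' = q' / (pi * r^2)
q''' = 115 / (pi * 0.0058^2)
q''' = 1.0882e+06 W/m^3

1.0882e+06


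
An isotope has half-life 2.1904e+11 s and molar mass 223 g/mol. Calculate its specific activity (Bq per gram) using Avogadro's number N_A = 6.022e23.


lambda = ln(2) / t_half = ln(2) / 2.1904e+11 = 3.164478e-12 /s
SA = lambda * N_A / M
SA = 3.164478e-12 * 6.022e23 / 223
SA = 8.5455e+09 Bq/g

8.5455e+09


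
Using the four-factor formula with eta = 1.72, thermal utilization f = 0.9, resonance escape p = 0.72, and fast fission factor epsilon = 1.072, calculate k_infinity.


k_inf = eta * f * p * epsilon
k_inf = 1.72 * 0.9 * 0.72 * 1.072
k_inf = 1.1948

1.1948


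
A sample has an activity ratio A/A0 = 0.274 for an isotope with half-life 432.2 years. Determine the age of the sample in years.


lambda = ln(2) / t_half = ln(2) / 432.2 = 0.001603765 /yr
t = -ln(A/A0) / lambda
t = -ln(0.274) / 0.001603765
t = 807.24 yr

807.24


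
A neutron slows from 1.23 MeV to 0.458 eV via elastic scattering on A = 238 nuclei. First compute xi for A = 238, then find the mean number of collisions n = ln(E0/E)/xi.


xi = 1 + (A-1)^2/(2A)*ln((A-1)/(A+1)) = 0.008379872 (for A = 238)
n = ln(E0/E) / xi
n = ln(1.23e6 / 0.458) / 0.008379872
n = ln(2.685590e+06) / 0.008379872 = 1766.5

1766.5


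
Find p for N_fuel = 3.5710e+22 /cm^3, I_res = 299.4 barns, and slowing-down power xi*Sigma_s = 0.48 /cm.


p = exp(-N * I * 1e-24 / (xi*Sigma_s))
p = exp(-3.5710e+22 * 299.4 * 1e-24 / 0.48)
p = 2.1207e-10

2.1207e-10


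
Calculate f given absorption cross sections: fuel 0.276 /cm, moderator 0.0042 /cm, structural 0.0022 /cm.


f = Sigma_a_fuel / (Sigma_a_fuel + Sigma_a_mod + Sigma_a_other)
f = 0.276 / (0.276 + 0.0042 + 0.0022)
f = 0.97734

0.97734


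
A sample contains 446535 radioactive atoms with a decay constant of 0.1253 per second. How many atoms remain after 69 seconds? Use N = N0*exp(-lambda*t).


N = N0 * exp(-lambda * t)
N = 446535 * exp(-0.1253 * 69)
N = 78.537

78.537


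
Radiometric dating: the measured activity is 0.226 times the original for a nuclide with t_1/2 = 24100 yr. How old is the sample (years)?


lambda = ln(2) / t_half = ln(2) / 24100 = 2.876129e-05 /yr
t = -ln(A/A0) / lambda
t = -ln(0.226) / 2.876129e-05
t = 51709 yr

51709


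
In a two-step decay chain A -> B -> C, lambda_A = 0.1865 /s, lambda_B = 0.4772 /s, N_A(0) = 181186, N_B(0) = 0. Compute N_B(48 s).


N_B(t) = lambda_A * N_A0 / (lambda_B - lambda_A) * [exp(-lambda_A*t) - exp(-lambda_B*t)]
exp(-0.1865*48) = 1.294779e-04; exp(-0.4772*48) = 1.127780e-10
N_B = 0.1865 * 181186 / (0.4772 - 0.1865) * (1.294779e-04 - 1.127780e-10)
N_B = 15.051

15.051


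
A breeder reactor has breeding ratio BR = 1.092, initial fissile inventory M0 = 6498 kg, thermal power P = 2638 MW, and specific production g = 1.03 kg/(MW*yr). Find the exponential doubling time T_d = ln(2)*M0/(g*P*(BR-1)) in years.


Breeding gain G = BR - 1 = 1.092 - 1 = 0.092
Fissile production rate = g * P * G = 1.03 * 2638 * 0.092 = 249.97688 kg/yr
T_d = ln(2) * M0 / (g * P * G)
T_d = ln(2) * 6498 / 249.97688 = 18.018 yr

18.018


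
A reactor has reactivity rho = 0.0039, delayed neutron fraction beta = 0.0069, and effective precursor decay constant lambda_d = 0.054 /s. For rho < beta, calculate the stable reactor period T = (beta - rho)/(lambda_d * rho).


T = (beta - rho) / (lambda_d * rho)
T = (0.0069 - 0.0039) / (0.054 * 0.0039)
T = 14.245 s

14.245


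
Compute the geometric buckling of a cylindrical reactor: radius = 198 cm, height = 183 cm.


B^2 = (2.405/R)^2 + (pi/H)^2
B^2 = (2.405/198)^2 + (pi/183)^2
B^2 = 4.4225e-04 /cm^2

4.4225e-04


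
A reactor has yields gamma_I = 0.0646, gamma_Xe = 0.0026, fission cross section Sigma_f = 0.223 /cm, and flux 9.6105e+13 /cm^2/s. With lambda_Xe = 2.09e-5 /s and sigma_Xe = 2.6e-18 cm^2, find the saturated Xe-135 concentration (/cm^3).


Xe_eq = (gamma_I + gamma_Xe) * Sigma_f * phi / (lambda_Xe + sigma_Xe * phi)
Numerator = (0.0646 + 0.0026) * 0.223 * 9.6105e+13 = 1.440191e+12
Denominator = 2.09e-5 + 2.6e-18 * 9.6105e+13 = 2.707730e-04
Xe_eq = 1.440191e+12 / 2.707730e-04 = 5.3188e+15 /cm^3

5.3188e+15


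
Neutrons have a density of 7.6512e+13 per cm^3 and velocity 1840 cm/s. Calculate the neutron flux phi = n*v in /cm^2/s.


phi = n * v
phi = 7.6512e+13 * 1840
phi = 1.4078e+17 /cm^2/s

1.4078e+17


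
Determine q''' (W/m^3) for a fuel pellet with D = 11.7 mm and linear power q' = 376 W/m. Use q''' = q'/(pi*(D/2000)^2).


r = D / 2 / 1000 = 11.7 / 2 / 1000 = 0.00585 m
q''' = q' / (pi * r^2)
q''' = 376 / (pi * 0.00585^2)
q''' = 3.4972e+06 W/m^3

3.4972e+06


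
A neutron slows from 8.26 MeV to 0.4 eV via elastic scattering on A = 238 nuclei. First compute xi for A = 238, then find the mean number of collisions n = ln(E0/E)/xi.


xi = 1 + (A-1)^2/(2A)*ln((A-1)/(A+1)) = 0.008379872 (for A = 238)
n = ln(E0/E) / xi
n = ln(8.26e6 / 0.4) / 0.008379872
n = ln(2.065000e+07) / 0.008379872 = 2010.0

2010.0


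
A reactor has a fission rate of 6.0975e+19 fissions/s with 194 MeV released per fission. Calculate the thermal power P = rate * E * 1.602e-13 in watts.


P = fission_rate * E_MeV * 1.602e-13
P = 6.0975e+19 * 194 * 1.602e-13
P = 1.8950e+09 W

1.8950e+09


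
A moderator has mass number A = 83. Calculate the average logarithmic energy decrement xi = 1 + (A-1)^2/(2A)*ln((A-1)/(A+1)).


xi = 1 + (A-1)^2/(2A) * ln((A-1)/(A+1))
xi = 1 + (83-1)^2/(2*83) * ln((83-1)/(83 +1))
xi = 0.023904

0.023904


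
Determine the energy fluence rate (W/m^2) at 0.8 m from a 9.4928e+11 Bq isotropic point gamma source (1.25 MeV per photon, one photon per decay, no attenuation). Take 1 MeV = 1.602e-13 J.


psi = A * E * 1.602e-13 / (4*pi*r^2)
psi = 9.4928e+11 * 1.25 * 1.602e-13 / (4*pi*0.8^2)
psi = 0.023636 W/m^2

0.023636


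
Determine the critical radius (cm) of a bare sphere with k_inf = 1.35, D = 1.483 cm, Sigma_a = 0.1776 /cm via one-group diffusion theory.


L^2 = D / Sigma_a = 1.483 / 0.1776 = 8.350225 cm^2
B_m^2 = (k_inf - 1) / L^2 = (1.35 - 1) / 8.350225 = 0.04191504 /cm^2
For a bare sphere: B_g = pi/R, so R_c = pi / sqrt(B_m^2)
R_c = pi / sqrt(0.04191504) = 15.345 cm

15.345


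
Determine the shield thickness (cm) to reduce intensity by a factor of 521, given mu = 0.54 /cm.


x = ln(factor) / mu
x = ln(521) / 0.54
x = 11.585 cm

11.585


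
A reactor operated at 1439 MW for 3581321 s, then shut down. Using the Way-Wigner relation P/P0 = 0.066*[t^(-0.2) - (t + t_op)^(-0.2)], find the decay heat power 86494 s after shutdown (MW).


P/P0 = 0.066 * [t^(-0.2) - (t + t_op)^(-0.2)]
P/P0 = 0.066 * [86494^(-0.2) - (86494 + 3581321)^(-0.2)]
P/P0 = 0.066 * [0.1029444 - 0.04865400] = 0.003583166
P = 1439 * 0.003583166 = 5.1562 MW

5.1562


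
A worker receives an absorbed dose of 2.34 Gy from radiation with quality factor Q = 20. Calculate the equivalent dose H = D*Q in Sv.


H = D * Q
H = 2.34 * 20
H = 46.800 Sv

46.800


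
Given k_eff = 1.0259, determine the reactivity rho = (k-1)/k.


rho = (k_eff - 1) / k_eff
rho = (1.0259 - 1) / 1.0259
rho = 0.025246

0.025246


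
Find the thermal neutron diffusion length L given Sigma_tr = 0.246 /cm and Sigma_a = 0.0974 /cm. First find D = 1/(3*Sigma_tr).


D = 1 / (3 * Sigma_tr) = 1 / (3 * 0.246) = 1.355014 cm
L = sqrt(D / Sigma_a)
L = sqrt(1.355014 / 0.0974)
L = 3.7299 cm

3.7299


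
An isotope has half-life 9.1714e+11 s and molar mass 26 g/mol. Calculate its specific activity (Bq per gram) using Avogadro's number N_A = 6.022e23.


lambda = ln(2) / t_half = ln(2) / 9.1714e+11 = 7.557703e-13 /s
SA = lambda * N_A / M
SA = 7.557703e-13 * 6.022e23 / 26
SA = 1.7505e+10 Bq/g

1.7505e+10


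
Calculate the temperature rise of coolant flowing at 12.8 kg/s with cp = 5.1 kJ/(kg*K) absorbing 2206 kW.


dT = Q / (m_dot * cp)
dT = 2206 / (12.8 * 5.1)
dT = 33.793 C

33.793


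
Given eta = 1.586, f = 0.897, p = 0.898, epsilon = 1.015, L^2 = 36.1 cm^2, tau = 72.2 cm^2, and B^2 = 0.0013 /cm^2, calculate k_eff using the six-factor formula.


k_inf = eta*f*p*eps = 1.586*0.897*0.898*1.015 = 1.296696
P_TNL = 1/(1 + L^2*B^2) = 1/(1 + 36.1*0.0013) = 0.9551737
P_FNL = exp(-B^2*tau) = exp(-0.0013*72.2) = 0.9104102
k_eff = k_inf * P_TNL * P_FNL = 1.296696 * 0.9551737 * 0.9104102
k_eff = 1.1276

1.1276


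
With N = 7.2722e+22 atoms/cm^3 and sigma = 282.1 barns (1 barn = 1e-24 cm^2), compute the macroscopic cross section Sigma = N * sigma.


Sigma = N * sigma_barns * 1e-24
Sigma = 7.2722e+22 * 282.1 * 1e-24
Sigma = 20.515 /cm

20.515


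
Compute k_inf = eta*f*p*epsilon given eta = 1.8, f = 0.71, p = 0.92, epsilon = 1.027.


k_inf = eta * f * p * epsilon
k_inf = 1.8 * 0.71 * 0.92 * 1.027
k_inf = 1.2075

1.2075


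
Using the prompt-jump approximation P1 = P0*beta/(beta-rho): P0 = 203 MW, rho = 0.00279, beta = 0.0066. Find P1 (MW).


P1/P0 = beta / (beta - rho)
P1/P0 = 0.0066 / (0.0066 - 0.00279) = 1.732283
P1 = 203 * 1.732283 = 351.65 MW

351.65


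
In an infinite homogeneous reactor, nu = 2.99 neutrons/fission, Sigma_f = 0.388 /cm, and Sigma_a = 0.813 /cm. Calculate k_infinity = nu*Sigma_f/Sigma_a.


k_inf = nu * Sigma_f / Sigma_a
k_inf = 2.99 * 0.388 / 0.813
k_inf = 1.4270

1.4270


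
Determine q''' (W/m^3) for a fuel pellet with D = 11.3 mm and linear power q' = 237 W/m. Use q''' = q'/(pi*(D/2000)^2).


r = D / 2 / 1000 = 11.3 / 2 / 1000 = 0.00565 m
q''' = q' / (pi * r^2)
q''' = 237 / (pi * 0.00565^2)
q''' = 2.3632e+06 W/m^3

2.3632e+06


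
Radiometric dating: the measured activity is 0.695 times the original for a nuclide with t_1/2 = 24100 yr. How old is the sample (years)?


lambda = ln(2) / t_half = ln(2) / 24100 = 2.876129e-05 /yr
t = -ln(A/A0) / lambda
t = -ln(0.695) / 2.876129e-05
t = 12650 yr

12650


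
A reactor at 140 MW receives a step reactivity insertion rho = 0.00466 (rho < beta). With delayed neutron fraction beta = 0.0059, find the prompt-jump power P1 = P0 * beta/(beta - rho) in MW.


P1/P0 = beta / (beta - rho)
P1/P0 = 0.0059 / (0.0059 - 0.00466) = 4.758065
P1 = 140 * 4.758065 = 666.13 MW

666.13


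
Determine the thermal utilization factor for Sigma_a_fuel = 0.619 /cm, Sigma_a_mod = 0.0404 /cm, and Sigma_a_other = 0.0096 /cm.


f = Sigma_a_fuel / (Sigma_a_fuel + Sigma_a_mod + Sigma_a_other)
f = 0.619 / (0.619 + 0.0404 + 0.0096)
f = 0.92526

0.92526


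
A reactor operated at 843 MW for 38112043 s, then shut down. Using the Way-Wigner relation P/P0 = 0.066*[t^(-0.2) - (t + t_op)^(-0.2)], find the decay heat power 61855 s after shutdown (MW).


P/P0 = 0.066 * [t^(-0.2) - (t + t_op)^(-0.2)]
P/P0 = 0.066 * [61855^(-0.2) - (61855 + 38112043)^(-0.2)]
P/P0 = 0.066 * [0.1100842 - 0.03045417] = 0.005255582
P = 843 * 0.005255582 = 4.4305 MW

4.4305


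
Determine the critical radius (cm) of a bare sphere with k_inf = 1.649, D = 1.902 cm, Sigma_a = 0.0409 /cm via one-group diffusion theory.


L^2 = D / Sigma_a = 1.902 / 0.0409 = 46.50367 cm^2
B_m^2 = (k_inf - 1) / L^2 = (1.649 - 1) / 46.50367 = 0.01395589 /cm^2
For a bare sphere: B_g = pi/R, so R_c = pi / sqrt(B_m^2)
R_c = pi / sqrt(0.01395589) = 26.593 cm

26.593


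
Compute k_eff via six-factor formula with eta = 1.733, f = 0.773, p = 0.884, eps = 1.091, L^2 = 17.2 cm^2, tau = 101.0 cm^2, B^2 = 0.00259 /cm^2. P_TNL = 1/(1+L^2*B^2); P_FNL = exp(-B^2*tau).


k_inf = eta*f*p*eps = 1.733*0.773*0.884*1.091 = 1.291978
P_TNL = 1/(1 + L^2*B^2) = 1/(1 + 17.2*0.00259) = 0.9573519
P_FNL = exp(-B^2*tau) = exp(-0.00259*101.0) = 0.7698266
k_eff = k_inf * P_TNL * P_FNL = 1.291978 * 0.9573519 * 0.7698266
k_eff = 0.95218

0.95218


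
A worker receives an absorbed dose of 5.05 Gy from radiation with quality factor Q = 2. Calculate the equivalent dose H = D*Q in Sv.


H = D * Q
H = 5.05 * 2
H = 10.100 Sv

10.100


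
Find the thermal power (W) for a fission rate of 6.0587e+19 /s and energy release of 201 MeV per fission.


P = fission_rate * E_MeV * 1.602e-13
P = 6.0587e+19 * 201 * 1.602e-13
P = 1.9509e+09 W

1.9509e+09


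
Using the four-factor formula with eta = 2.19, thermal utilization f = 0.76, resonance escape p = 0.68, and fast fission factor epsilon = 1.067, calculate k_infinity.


k_inf = eta * f * p * epsilon
k_inf = 2.19 * 0.76 * 0.68 * 1.067
k_inf = 1.2076

1.2076


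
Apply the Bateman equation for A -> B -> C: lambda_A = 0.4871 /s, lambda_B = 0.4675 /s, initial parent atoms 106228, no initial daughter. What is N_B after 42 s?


N_B(t) = lambda_A * N_A0 / (lambda_B - lambda_A) * [exp(-lambda_A*t) - exp(-lambda_B*t)]
exp(-0.4871*42) = 1.303517e-09; exp(-0.4675*42) = 2.969121e-09
N_B = 0.4871 * 106228 / (0.4675 - 0.4871) * (1.303517e-09 - 2.969121e-09)
N_B = 0.0043972

0.0043972


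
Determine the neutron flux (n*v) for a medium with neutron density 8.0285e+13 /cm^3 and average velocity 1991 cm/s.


phi = n * v
phi = 8.0285e+13 * 1991
phi = 1.5985e+17 /cm^2/s

1.5985e+17


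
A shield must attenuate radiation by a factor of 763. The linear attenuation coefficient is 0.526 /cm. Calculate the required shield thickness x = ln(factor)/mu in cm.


x = ln(factor) / mu
x = ln(763) / 0.526
x = 12.618 cm

12.618


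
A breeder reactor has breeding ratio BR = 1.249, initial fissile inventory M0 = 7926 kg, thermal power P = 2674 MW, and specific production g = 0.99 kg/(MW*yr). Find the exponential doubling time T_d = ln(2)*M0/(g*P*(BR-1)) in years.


Breeding gain G = BR - 1 = 1.249 - 1 = 0.249
Fissile production rate = g * P * G = 0.99 * 2674 * 0.249 = 659.16774 kg/yr
T_d = ln(2) * M0 / (g * P * G)
T_d = ln(2) * 7926 / 659.16774 = 8.3346 yr

8.3346


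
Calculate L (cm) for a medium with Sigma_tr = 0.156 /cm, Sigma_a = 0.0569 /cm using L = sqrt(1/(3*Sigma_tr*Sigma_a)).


D = 1 / (3 * Sigma_tr) = 1 / (3 * 0.156) = 2.136752 cm
L = sqrt(D / Sigma_a)
L = sqrt(2.136752 / 0.0569)
L = 6.1280 cm

6.1280


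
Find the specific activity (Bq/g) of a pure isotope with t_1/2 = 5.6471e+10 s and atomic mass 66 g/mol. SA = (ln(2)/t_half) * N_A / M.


lambda = ln(2) / t_half = ln(2) / 5.6471e+10 = 1.227439e-11 /s
SA = lambda * N_A / M
SA = 1.227439e-11 * 6.022e23 / 66
SA = 1.1199e+11 Bq/g

1.1199e+11


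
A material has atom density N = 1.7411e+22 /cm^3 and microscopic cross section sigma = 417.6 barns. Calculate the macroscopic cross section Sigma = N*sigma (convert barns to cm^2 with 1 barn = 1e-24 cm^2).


Sigma = N * sigma_barns * 1e-24
Sigma = 1.7411e+22 * 417.6 * 1e-24
Sigma = 7.2708 /cm

7.2708


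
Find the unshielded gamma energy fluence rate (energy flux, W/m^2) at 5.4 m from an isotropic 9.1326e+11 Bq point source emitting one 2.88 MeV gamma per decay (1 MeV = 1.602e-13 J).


psi = A * E * 1.602e-13 / (4*pi*r^2)
psi = 9.1326e+11 * 2.88 * 1.602e-13 / (4*pi*5.4^2)
psi = 0.0011499 W/m^2

0.0011499


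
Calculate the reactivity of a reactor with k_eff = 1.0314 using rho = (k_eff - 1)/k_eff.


rho = (k_eff - 1) / k_eff
rho = (1.0314 - 1) / 1.0314
rho = 0.030444

0.030444


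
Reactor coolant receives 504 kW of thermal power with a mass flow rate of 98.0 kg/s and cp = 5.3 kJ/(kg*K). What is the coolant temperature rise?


dT = Q / (m_dot * cp)
dT = 504 / (98.0 * 5.3)
dT = 0.97035 C

0.97035


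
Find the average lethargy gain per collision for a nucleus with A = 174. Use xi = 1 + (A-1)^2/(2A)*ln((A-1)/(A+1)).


xi = 1 + (A-1)^2/(2A) * ln((A-1)/(A+1))
xi = 1 + (174-1)^2/(2*174) * ln((174-1)/(174 +1))
xi = 0.011450

0.011450


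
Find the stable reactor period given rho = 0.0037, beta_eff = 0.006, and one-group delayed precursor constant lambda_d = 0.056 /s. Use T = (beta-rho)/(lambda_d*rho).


T = (beta - rho) / (lambda_d * rho)
T = (0.006 - 0.0037) / (0.056 * 0.0037)
T = 11.100 s

11.100


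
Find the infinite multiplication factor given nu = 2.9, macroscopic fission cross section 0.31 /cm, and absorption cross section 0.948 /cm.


k_inf = nu * Sigma_f / Sigma_a
k_inf = 2.9 * 0.31 / 0.948
k_inf = 0.94831

0.94831


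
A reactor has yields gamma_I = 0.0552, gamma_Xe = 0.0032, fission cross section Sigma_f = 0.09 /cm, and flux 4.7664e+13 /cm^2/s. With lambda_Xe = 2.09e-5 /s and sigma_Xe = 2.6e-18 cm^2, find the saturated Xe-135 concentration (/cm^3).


Xe_eq = (gamma_I + gamma_Xe) * Sigma_f * phi / (lambda_Xe + sigma_Xe * phi)
Numerator = (0.0552 + 0.0032) * 0.09 * 4.7664e+13 = 2.505220e+11
Denominator = 2.09e-5 + 2.6e-18 * 4.7664e+13 = 1.448264e-04
Xe_eq = 2.505220e+11 / 1.448264e-04 = 1.7298e+15 /cm^3

1.7298e+15


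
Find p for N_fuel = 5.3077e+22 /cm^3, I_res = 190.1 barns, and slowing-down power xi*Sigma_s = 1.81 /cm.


p = exp(-N * I * 1e-24 / (xi*Sigma_s))
p = exp(-5.3077e+22 * 190.1 * 1e-24 / 1.81)
p = 0.0037932

0.0037932


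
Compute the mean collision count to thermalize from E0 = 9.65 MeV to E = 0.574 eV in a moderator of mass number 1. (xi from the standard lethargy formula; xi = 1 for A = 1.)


xi = 1 + (A-1)^2/(2A)*ln((A-1)/(A+1)) = 1 (for A = 1)
n = ln(E0/E) / xi
n = ln(9.65e6 / 0.574) / 1
n = ln(1.681185e+07) / 1 = 16.638

16.638


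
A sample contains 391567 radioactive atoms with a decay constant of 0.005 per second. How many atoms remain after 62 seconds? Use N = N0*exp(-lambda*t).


N = N0 * exp(-lambda * t)
N = 391567 * exp(-0.005 * 62)
N = 287194

287194


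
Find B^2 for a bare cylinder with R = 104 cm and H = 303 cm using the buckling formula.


B^2 = (2.405/R)^2 + (pi/H)^2
B^2 = (2.405/104)^2 + (pi/303)^2
B^2 = 6.4227e-04 /cm^2

6.4227e-04


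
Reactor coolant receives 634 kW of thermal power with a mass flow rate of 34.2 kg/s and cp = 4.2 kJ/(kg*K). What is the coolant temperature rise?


dT = Q / (m_dot * cp)
dT = 634 / (34.2 * 4.2)
dT = 4.4138 C

4.4138


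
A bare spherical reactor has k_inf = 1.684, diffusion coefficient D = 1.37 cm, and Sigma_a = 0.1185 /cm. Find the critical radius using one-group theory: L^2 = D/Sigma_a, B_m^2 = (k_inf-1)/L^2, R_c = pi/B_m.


L^2 = D / Sigma_a = 1.37 / 0.1185 = 11.56118 cm^2
B_m^2 = (k_inf - 1) / L^2 = (1.684 - 1) / 11.56118 = 0.05916351 /cm^2
For a bare sphere: B_g = pi/R, so R_c = pi / sqrt(B_m^2)
R_c = pi / sqrt(0.05916351) = 12.916 cm

12.916


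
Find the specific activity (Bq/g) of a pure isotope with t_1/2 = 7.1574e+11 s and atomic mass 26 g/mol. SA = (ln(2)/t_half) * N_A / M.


lambda = ln(2) / t_half = ln(2) / 7.1574e+11 = 9.684343e-13 /s
SA = lambda * N_A / M
SA = 9.684343e-13 * 6.022e23 / 26
SA = 2.2430e+10 Bq/g

2.2430e+10


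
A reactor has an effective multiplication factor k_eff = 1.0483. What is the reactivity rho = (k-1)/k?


rho = (k_eff - 1) / k_eff
rho = (1.0483 - 1) / 1.0483
rho = 0.046075

0.046075


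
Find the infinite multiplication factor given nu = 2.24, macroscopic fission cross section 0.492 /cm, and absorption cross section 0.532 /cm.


k_inf = nu * Sigma_f / Sigma_a
k_inf = 2.24 * 0.492 / 0.532
k_inf = 2.0716

2.0716


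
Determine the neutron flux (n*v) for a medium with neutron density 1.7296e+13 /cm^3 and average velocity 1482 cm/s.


phi = n * v
phi = 1.7296e+13 * 1482
phi = 2.5633e+16 /cm^2/s

2.5633e+16


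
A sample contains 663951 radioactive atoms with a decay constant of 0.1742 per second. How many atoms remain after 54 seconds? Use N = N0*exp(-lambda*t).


N = N0 * exp(-lambda * t)
N = 663951 * exp(-0.1742 * 54)
N = 54.553

54.553


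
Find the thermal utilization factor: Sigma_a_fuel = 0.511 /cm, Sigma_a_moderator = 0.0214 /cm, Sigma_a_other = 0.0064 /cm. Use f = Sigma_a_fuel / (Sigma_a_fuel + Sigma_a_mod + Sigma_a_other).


f = Sigma_a_fuel / (Sigma_a_fuel + Sigma_a_mod + Sigma_a_other)
f = 0.511 / (0.511 + 0.0214 + 0.0064)
f = 0.94840

0.94840


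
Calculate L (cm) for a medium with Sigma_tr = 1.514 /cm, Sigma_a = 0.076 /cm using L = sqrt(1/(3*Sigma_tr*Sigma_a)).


D = 1 / (3 * Sigma_tr) = 1 / (3 * 1.514) = 0.2201673 cm
L = sqrt(D / Sigma_a)
L = sqrt(0.2201673 / 0.076)
L = 1.7020 cm

1.7020


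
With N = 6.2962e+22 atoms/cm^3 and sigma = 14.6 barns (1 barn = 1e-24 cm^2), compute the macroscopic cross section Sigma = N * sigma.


Sigma = N * sigma_barns * 1e-24
Sigma = 6.2962e+22 * 14.6 * 1e-24
Sigma = 0.91925 /cm

0.91925


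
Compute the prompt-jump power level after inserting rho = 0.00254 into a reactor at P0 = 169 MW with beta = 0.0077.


P1/P0 = beta / (beta - rho)
P1/P0 = 0.0077 / (0.0077 - 0.00254) = 1.492248
P1 = 169 * 1.492248 = 252.19 MW

252.19


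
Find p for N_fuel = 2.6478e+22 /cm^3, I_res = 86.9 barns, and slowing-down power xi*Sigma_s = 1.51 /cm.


p = exp(-N * I * 1e-24 / (xi*Sigma_s))
p = exp(-2.6478e+22 * 86.9 * 1e-24 / 1.51)
p = 0.21788

0.21788


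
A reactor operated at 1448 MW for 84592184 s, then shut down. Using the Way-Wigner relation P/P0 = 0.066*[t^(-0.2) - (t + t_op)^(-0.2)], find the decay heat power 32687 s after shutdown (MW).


P/P0 = 0.066 * [t^(-0.2) - (t + t_op)^(-0.2)]
P/P0 = 0.066 * [32687^(-0.2) - (32687 + 84592184)^(-0.2)]
P/P0 = 0.066 * [0.1250619 - 0.02597170] = 0.006539953
P = 1448 * 0.006539953 = 9.4699 MW

9.4699


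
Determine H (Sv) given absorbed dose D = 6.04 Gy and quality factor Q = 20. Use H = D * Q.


H = D * Q
H = 6.04 * 20
H = 120.80 Sv

120.80


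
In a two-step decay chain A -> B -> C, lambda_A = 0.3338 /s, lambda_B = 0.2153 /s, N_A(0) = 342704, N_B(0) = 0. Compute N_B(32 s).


N_B(t) = lambda_A * N_A0 / (lambda_B - lambda_A) * [exp(-lambda_A*t) - exp(-lambda_B*t)]
exp(-0.3338*32) = 2.296360e-05; exp(-0.2153*32) = 0.001018321
N_B = 0.3338 * 342704 / (0.2153 - 0.3338) * (2.296360e-05 - 0.001018321)
N_B = 960.87

960.87


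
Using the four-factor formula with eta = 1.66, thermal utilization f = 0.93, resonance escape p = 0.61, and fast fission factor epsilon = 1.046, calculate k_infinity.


k_inf = eta * f * p * epsilon
k_inf = 1.66 * 0.93 * 0.61 * 1.046
k_inf = 0.98504

0.98504


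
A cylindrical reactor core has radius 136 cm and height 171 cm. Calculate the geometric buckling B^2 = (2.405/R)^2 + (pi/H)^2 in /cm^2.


B^2 = (2.405/R)^2 + (pi/H)^2
B^2 = (2.405/136)^2 + (pi/171)^2
B^2 = 6.5024e-04 /cm^2

6.5024e-04


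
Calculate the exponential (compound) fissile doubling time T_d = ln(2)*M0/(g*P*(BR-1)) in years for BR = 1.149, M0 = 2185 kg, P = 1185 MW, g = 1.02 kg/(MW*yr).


Breeding gain G = BR - 1 = 1.149 - 1 = 0.149
Fissile production rate = g * P * G = 1.02 * 1185 * 0.149 = 180.0963 kg/yr
T_d = ln(2) * M0 / (g * P * G)
T_d = ln(2) * 2185 / 180.0963 = 8.4095 yr

8.4095


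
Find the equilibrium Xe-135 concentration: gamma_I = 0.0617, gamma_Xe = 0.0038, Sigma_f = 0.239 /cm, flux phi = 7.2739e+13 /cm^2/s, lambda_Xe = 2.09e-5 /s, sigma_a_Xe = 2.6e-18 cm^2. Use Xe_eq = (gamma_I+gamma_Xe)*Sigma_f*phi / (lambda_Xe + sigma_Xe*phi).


Xe_eq = (gamma_I + gamma_Xe) * Sigma_f * phi / (lambda_Xe + sigma_Xe * phi)
Numerator = (0.0617 + 0.0038) * 0.239 * 7.2739e+13 = 1.138693e+12
Denominator = 2.09e-5 + 2.6e-18 * 7.2739e+13 = 2.100214e-04
Xe_eq = 1.138693e+12 / 2.100214e-04 = 5.4218e+15 /cm^3

5.4218e+15


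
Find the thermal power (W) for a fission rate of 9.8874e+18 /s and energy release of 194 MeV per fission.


P = fission_rate * E_MeV * 1.602e-13
P = 9.8874e+18 * 194 * 1.602e-13
P = 3.0729e+08 W

3.0729e+08


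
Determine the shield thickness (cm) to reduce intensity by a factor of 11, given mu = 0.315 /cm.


x = ln(factor) / mu
x = ln(11) / 0.315
x = 7.6124 cm

7.6124


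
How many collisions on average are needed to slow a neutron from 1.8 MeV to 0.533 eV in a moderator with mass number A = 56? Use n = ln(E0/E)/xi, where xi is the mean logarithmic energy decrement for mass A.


xi = 1 + (A-1)^2/(2A)*ln((A-1)/(A+1)) = 0.03529286 (for A = 56)
n = ln(E0/E) / xi
n = ln(1.8e6 / 0.533) / 0.03529286
n = ln(3.377111e+06) / 0.03529286 = 425.94

425.94


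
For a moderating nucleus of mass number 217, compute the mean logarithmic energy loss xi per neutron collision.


xi = 1 + (A-1)^2/(2A) * ln((A-1)/(A+1))
xi = 1 + (217-1)^2/(2*217) * ln((217-1)/(217 +1))
xi = 0.0091883

0.0091883


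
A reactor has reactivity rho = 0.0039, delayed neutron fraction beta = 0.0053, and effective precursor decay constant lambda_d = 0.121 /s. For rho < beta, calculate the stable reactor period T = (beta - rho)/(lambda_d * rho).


T = (beta - rho) / (lambda_d * rho)
T = (0.0053 - 0.0039) / (0.121 * 0.0039)
T = 2.9667 s

2.9667


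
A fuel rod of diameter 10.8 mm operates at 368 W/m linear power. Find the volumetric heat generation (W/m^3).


r = D / 2 / 1000 = 10.8 / 2 / 1000 = 0.0054 m
q''' = q' / (pi * r^2)
q''' = 368 / (pi * 0.0054^2)
q''' = 4.0171e+06 W/m^3

4.0171e+06


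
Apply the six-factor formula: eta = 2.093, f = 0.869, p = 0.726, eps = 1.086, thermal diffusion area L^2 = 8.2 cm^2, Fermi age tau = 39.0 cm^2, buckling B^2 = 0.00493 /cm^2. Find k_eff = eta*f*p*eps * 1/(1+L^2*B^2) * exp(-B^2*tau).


k_inf = eta*f*p*eps = 2.093*0.869*0.726*1.086 = 1.434021
P_TNL = 1/(1 + L^2*B^2) = 1/(1 + 8.2*0.00493) = 0.9611448
P_FNL = exp(-B^2*tau) = exp(-0.00493*39.0) = 0.8250841
k_eff = k_inf * P_TNL * P_FNL = 1.434021 * 0.9611448 * 0.8250841
k_eff = 1.1372

1.1372


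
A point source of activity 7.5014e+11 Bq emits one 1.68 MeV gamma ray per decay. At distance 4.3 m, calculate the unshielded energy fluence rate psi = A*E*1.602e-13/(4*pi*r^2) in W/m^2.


psi = A * E * 1.602e-13 / (4*pi*r^2)
psi = 7.5014e+11 * 1.68 * 1.602e-13 / (4*pi*4.3^2)
psi = 8.6890e-04 W/m^2

8.6890e-04


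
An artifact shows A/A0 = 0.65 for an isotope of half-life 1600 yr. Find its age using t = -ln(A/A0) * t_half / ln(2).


lambda = ln(2) / t_half = ln(2) / 1600 = 4.332170e-04 /yr
t = -ln(A/A0) / lambda
t = -ln(0.65) / 4.332170e-04
t = 994.38 yr

994.38


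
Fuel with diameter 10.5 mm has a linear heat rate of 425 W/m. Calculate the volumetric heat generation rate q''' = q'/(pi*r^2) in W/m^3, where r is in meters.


r = D / 2 / 1000 = 10.5 / 2 / 1000 = 0.00525 m
q''' = q' / (pi * r^2)
q''' = 425 / (pi * 0.00525^2)
q''' = 4.9082e+06 W/m^3

4.9082e+06


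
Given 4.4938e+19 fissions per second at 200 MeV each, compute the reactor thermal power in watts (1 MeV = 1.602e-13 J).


P = fission_rate * E_MeV * 1.602e-13
P = 4.4938e+19 * 200 * 1.602e-13
P = 1.4398e+09 W

1.4398e+09


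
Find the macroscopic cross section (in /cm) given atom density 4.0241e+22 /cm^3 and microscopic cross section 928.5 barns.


Sigma = N * sigma_barns * 1e-24
Sigma = 4.0241e+22 * 928.5 * 1e-24
Sigma = 37.364 /cm

37.364


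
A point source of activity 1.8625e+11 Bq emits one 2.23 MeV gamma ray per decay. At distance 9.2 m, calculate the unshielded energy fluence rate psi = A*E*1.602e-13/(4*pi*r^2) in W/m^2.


psi = A * E * 1.602e-13 / (4*pi*r^2)
psi = 1.8625e+11 * 2.23 * 1.602e-13 / (4*pi*9.2^2)
psi = 6.2557e-05 W/m^2

6.2557e-05


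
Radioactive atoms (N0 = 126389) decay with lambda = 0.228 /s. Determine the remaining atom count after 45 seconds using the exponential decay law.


N = N0 * exp(-lambda * t)
N = 126389 * exp(-0.228 * 45)
N = 4.4243

4.4243


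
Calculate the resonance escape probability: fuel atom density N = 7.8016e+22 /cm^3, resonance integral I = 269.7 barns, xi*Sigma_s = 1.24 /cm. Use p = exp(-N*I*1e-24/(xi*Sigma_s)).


p = exp(-N * I * 1e-24 / (xi*Sigma_s))
p = exp(-7.8016e+22 * 269.7 * 1e-24 / 1.24)
p = 4.2725e-08

4.2725e-08


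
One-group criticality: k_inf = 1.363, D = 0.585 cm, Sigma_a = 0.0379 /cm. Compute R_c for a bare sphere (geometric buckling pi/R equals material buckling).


L^2 = D / Sigma_a = 0.585 / 0.0379 = 15.43536 cm^2
B_m^2 = (k_inf - 1) / L^2 = (1.363 - 1) / 15.43536 = 0.02351743 /cm^2
For a bare sphere: B_g = pi/R, so R_c = pi / sqrt(B_m^2)
R_c = pi / sqrt(0.02351743) = 20.486 cm

20.486


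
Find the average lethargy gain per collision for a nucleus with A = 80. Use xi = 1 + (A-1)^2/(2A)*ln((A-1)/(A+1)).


xi = 1 + (A-1)^2/(2A) * ln((A-1)/(A+1))
xi = 1 + (80-1)^2/(2*80) * ln((80-1)/(80 +1))
xi = 0.024793

0.024793


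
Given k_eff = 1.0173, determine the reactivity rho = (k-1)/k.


rho = (k_eff - 1) / k_eff
rho = (1.0173 - 1) / 1.0173
rho = 0.017006

0.017006


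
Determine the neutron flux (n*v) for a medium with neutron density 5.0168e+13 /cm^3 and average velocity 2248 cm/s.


phi = n * v
phi = 5.0168e+13 * 2248
phi = 1.1278e+17 /cm^2/s

1.1278e+17


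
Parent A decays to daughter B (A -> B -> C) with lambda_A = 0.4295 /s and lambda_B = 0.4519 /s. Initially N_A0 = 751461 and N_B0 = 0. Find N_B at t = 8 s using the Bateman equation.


N_B(t) = lambda_A * N_A0 / (lambda_B - lambda_A) * [exp(-lambda_A*t) - exp(-lambda_B*t)]
exp(-0.4295*8) = 0.03219320; exp(-0.4519*8) = 0.02691154
N_B = 0.4295 * 751461 / (0.4519 - 0.4295) * (0.03219320 - 0.02691154)
N_B = 76101

76101


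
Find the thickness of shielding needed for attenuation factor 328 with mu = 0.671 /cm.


x = ln(factor) / mu
x = ln(328) / 0.671
x = 8.6334 cm

8.6334


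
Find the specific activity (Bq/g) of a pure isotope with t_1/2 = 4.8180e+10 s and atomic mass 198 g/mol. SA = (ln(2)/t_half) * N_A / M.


lambda = ln(2) / t_half = ln(2) / 4.8180e+10 = 1.438662e-11 /s
SA = lambda * N_A / M
SA = 1.438662e-11 * 6.022e23 / 198
SA = 4.3756e+10 Bq/g

4.3756e+10


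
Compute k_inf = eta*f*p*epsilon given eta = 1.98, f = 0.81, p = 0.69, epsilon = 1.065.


k_inf = eta * f * p * epsilon
k_inf = 1.98 * 0.81 * 0.69 * 1.065
k_inf = 1.1786

1.1786


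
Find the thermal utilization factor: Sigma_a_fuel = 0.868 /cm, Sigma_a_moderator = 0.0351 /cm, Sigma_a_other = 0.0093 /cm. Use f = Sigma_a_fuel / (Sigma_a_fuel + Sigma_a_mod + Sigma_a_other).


f = Sigma_a_fuel / (Sigma_a_fuel + Sigma_a_mod + Sigma_a_other)
f = 0.868 / (0.868 + 0.0351 + 0.0093)
f = 0.95134

0.95134


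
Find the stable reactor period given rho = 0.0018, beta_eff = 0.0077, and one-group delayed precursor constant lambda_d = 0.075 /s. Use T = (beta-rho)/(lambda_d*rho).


T = (beta - rho) / (lambda_d * rho)
T = (0.0077 - 0.0018) / (0.075 * 0.0018)
T = 43.704 s

43.704


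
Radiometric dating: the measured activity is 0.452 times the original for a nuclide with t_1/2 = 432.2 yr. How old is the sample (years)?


lambda = ln(2) / t_half = ln(2) / 432.2 = 0.001603765 /yr
t = -ln(A/A0) / lambda
t = -ln(0.452) / 0.001603765
t = 495.13 yr

495.13


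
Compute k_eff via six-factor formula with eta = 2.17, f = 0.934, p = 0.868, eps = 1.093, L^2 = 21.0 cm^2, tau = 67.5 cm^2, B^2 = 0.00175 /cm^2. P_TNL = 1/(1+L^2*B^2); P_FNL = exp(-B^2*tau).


k_inf = eta*f*p*eps = 2.17*0.934*0.868*1.093 = 1.922855
P_TNL = 1/(1 + L^2*B^2) = 1/(1 + 21.0*0.00175) = 0.9645527
P_FNL = exp(-B^2*tau) = exp(-0.00175*67.5) = 0.8885850
k_eff = k_inf * P_TNL * P_FNL = 1.922855 * 0.9645527 * 0.8885850
k_eff = 1.6481

1.6481


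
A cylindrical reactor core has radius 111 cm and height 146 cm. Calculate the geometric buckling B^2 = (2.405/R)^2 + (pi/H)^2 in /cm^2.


B^2 = (2.405/R)^2 + (pi/H)^2
B^2 = (2.405/111)^2 + (pi/146)^2
B^2 = 9.3246e-04 /cm^2

9.3246e-04


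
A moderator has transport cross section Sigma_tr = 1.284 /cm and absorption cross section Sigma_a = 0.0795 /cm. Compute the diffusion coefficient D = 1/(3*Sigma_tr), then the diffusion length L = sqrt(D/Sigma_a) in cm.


D = 1 / (3 * Sigma_tr) = 1 / (3 * 1.284) = 0.2596054 cm
L = sqrt(D / Sigma_a)
L = sqrt(0.2596054 / 0.0795)
L = 1.8071 cm

1.8071


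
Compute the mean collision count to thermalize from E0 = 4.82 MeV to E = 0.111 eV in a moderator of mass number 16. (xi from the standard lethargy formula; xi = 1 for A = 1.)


xi = 1 + (A-1)^2/(2A)*ln((A-1)/(A+1)) = 0.1199467 (for A = 16)
n = ln(E0/E) / xi
n = ln(4.82e6 / 0.111) / 0.1199467
n = ln(4.342342e+07) / 0.1199467 = 146.62

146.62


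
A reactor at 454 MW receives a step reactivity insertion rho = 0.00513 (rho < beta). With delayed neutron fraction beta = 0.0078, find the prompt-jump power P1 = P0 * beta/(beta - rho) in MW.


P1/P0 = beta / (beta - rho)
P1/P0 = 0.0078 / (0.0078 - 0.00513) = 2.921348
P1 = 454 * 2.921348 = 1326.3 MW

1326.3


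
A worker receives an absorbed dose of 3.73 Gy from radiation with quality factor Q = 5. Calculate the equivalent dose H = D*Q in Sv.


H = D * Q
H = 3.73 * 5
H = 18.650 Sv

18.650


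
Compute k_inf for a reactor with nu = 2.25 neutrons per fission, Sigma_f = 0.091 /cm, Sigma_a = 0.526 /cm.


k_inf = nu * Sigma_f / Sigma_a
k_inf = 2.25 * 0.091 / 0.526
k_inf = 0.38926

0.38926


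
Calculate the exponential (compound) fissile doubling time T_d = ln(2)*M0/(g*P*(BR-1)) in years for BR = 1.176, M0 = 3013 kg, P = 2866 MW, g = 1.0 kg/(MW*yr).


Breeding gain G = BR - 1 = 1.176 - 1 = 0.176
Fissile production rate = g * P * G = 1.0 * 2866 * 0.176 = 504.416 kg/yr
T_d = ln(2) * M0 / (g * P * G)
T_d = ln(2) * 3013 / 504.416 = 4.1403 yr

4.1403


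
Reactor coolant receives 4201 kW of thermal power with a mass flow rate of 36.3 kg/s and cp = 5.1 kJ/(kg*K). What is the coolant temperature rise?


dT = Q / (m_dot * cp)
dT = 4201 / (36.3 * 5.1)
dT = 22.692 C

22.692


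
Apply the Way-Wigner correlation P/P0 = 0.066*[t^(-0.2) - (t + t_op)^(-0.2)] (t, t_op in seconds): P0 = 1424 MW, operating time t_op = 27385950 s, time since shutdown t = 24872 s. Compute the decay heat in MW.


P/P0 = 0.066 * [t^(-0.2) - (t + t_op)^(-0.2)]
P/P0 = 0.066 * [24872^(-0.2) - (24872 + 27385950)^(-0.2)]
P/P0 = 0.066 * [0.1320863 - 0.03253985] = 0.006570066
P = 1424 * 0.006570066 = 9.3558 MW

9.3558


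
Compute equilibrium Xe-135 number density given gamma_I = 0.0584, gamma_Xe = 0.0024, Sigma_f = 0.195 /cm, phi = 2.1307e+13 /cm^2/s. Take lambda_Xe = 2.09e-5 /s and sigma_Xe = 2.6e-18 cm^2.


Xe_eq = (gamma_I + gamma_Xe) * Sigma_f * phi / (lambda_Xe + sigma_Xe * phi)
Numerator = (0.0584 + 0.0024) * 0.195 * 2.1307e+13 = 2.526158e+11
Denominator = 2.09e-5 + 2.6e-18 * 2.1307e+13 = 7.629820e-05
Xe_eq = 2.526158e+11 / 7.629820e-05 = 3.3109e+15 /cm^3

3.3109e+15
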